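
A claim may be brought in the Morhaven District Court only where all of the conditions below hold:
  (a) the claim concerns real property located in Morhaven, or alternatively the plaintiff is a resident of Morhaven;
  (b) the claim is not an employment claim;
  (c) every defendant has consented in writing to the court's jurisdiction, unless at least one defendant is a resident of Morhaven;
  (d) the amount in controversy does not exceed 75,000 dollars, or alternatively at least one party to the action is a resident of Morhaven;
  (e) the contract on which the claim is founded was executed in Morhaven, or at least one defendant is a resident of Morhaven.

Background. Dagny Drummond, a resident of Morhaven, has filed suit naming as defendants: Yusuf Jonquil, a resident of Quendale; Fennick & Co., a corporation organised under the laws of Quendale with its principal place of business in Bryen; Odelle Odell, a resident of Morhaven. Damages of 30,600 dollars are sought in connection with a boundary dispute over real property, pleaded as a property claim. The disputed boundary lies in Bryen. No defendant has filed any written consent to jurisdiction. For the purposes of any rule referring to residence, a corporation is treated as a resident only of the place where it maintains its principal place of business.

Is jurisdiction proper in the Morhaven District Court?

Yes

The Morhaven District Court:
  (a) The plaintiff resides in Morhaven — that alternative is enough. Satisfied.
  (b) The claim is a property claim, not an employment claim. Satisfied.
  (c) No such written consent has been filed. However, Odelle Odell resides in Morhaven, so the 'unless' proviso supplies this condition. Condition met.
  (d) The amount in controversy is USD 30,600, within the $75,000 ceiling, so one alternative holds. Met.
  (e) Odelle Odell resides in Morhaven, which satisfies one of the alternatives. Condition met.
  → Jurisdiction lies.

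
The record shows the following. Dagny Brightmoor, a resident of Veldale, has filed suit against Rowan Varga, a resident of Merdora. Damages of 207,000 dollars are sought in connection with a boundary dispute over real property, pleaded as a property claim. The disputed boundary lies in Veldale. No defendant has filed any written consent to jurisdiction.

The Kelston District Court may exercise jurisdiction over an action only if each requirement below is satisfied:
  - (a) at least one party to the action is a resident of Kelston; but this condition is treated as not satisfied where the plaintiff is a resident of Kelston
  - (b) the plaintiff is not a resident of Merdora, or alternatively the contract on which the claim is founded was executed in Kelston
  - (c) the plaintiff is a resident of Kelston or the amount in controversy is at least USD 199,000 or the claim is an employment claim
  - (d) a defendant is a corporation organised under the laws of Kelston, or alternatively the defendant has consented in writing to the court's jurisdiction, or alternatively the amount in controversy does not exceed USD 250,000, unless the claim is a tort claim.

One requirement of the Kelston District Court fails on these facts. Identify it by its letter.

(a)

The Kelston District Court:
  (a) No party resides in Kelston. Condition not met.
  (b) The plaintiff resides in Veldale, which is not Merdora, so this disjunct is met. Met.
  (c) The amount in controversy is 207,000 dollars, which meets the 199,000 dollars floor — that alternative is enough. Condition met.
  (d) The amount in controversy is 207,000 dollars, within the USD 250,000 ceiling, so this disjunct is met. Satisfied.
Only condition (a) fails.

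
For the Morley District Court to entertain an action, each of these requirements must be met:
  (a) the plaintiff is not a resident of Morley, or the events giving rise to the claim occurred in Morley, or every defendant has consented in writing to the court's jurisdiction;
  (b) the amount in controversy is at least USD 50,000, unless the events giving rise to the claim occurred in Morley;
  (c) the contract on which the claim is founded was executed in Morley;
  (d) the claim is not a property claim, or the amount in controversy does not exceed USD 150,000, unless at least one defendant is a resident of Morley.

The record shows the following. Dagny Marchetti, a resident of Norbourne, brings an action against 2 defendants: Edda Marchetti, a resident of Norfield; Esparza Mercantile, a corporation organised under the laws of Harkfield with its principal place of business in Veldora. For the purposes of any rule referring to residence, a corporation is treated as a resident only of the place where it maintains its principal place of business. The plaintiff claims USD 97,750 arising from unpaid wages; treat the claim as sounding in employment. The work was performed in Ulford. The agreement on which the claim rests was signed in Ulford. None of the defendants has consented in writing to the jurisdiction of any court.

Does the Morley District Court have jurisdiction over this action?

The Morley District Court:
  (a) The plaintiff resides in Norbourne, which is not Morley, so one alternative holds. Satisfied.
  (b) The amount in controversy is USD 97,750, which meets the USD 50,000 floor. Met.
  (c) The contract was executed in Ulford, not Morley. Fails.
  (d) The claim is an employment claim, not a property claim, so this disjunct is met. Met.
  → Not every requirement is met — no jurisdiction.

No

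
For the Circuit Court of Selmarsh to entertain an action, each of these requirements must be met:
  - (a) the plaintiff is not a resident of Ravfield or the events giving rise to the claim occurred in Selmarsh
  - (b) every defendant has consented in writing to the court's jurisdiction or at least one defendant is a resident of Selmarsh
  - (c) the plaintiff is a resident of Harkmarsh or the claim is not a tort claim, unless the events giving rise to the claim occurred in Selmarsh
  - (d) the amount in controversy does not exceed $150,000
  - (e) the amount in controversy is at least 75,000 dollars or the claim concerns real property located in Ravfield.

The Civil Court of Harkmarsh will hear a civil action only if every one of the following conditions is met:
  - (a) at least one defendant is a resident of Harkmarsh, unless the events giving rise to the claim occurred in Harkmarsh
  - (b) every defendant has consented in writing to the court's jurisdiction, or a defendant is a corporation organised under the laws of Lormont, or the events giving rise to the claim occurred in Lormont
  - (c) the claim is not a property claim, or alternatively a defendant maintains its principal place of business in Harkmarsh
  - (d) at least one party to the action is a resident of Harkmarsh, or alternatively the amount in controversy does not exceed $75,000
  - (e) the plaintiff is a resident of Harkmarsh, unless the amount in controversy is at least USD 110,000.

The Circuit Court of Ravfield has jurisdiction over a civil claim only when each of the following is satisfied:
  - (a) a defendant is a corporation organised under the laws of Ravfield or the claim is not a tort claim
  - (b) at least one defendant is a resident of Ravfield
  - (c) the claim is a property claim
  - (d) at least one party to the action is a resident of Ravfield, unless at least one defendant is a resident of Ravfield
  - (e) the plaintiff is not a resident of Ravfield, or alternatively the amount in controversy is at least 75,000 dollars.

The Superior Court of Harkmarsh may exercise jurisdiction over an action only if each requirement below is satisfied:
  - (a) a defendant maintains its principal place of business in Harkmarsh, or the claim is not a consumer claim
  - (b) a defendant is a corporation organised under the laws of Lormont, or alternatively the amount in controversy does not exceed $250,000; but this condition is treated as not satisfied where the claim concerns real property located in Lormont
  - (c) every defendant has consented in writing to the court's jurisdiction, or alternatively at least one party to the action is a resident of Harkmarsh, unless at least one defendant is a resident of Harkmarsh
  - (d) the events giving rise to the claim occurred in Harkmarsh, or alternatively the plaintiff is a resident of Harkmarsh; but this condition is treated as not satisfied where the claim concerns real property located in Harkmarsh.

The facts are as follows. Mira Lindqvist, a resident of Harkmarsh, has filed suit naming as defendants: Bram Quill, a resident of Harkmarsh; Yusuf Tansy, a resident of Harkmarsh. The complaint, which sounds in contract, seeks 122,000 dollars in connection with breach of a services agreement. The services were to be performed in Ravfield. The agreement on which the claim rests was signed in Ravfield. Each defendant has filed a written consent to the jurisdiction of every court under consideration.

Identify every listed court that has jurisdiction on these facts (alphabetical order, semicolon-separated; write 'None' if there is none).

The Circuit Court of Selmarsh:
  (a) The plaintiff resides in Harkmarsh, which is not Ravfield — that alternative is enough. Satisfied.
  (b) Every defendant has filed written consent, so this disjunct is met. Satisfied.
  (c) The plaintiff resides in Harkmarsh, which satisfies one of the alternatives. Met.
  (d) The amount in controversy is 122,000 dollars, within the 150,000 dollars ceiling. Condition met.
  (e) The amount in controversy is $122,000, which meets the $75,000 floor, which satisfies one of the alternatives. Satisfied.
  → Jurisdiction lies.
The Civil Court of Harkmarsh:
  (a) Bram Quill resides in Harkmarsh. Satisfied.
  (b) Every defendant has filed written consent, which satisfies one of the alternatives. Met.
  (c) The claim is a contract claim, not a property claim — that alternative is enough. Condition met.
  (d) Mira Lindqvist resides in Harkmarsh, so one alternative holds. Condition met.
  (e) The plaintiff resides in Harkmarsh. Satisfied.
  → Every requirement is satisfied — jurisdiction.
The Circuit Court of Ravfield:
  (a) The claim is a contract claim, not a tort claim, so this disjunct is met. Condition met.
  (b) No defendant resides in Ravfield (they reside in Harkmarsh, Harkmarsh). Not satisfied.
  (c) The claim is a contract claim, not a property claim. Not satisfied.
  (d) No party resides in Ravfield. And no defendant resides in Ravfield (they reside in Harkmarsh, Harkmarsh), so the proviso does not save it. Fails.
  (e) The plaintiff resides in Harkmarsh, which is not Ravfield, which satisfies one of the alternatives. Condition met.
  → Not every requirement is met — no jurisdiction.
The Superior Court of Harkmarsh:
  (a) The claim is a contract claim, not a consumer claim, so this disjunct is met. Met.
  (b) The amount in controversy is 122,000 dollars, within the USD 250,000 ceiling — that alternative is enough. The exception is not triggered, since the claim does not concern real property. Met.
  (c) Every defendant has filed written consent, which satisfies one of the alternatives. Condition met.
  (d) The plaintiff resides in Harkmarsh, so one alternative holds. And the carve-out is inapplicable — the claim does not concern real property. Met.
  → The court has jurisdiction.

the Circuit Court of Selmarsh; the Civil Court of Harkmarsh; the Superior Court of Harkmarsh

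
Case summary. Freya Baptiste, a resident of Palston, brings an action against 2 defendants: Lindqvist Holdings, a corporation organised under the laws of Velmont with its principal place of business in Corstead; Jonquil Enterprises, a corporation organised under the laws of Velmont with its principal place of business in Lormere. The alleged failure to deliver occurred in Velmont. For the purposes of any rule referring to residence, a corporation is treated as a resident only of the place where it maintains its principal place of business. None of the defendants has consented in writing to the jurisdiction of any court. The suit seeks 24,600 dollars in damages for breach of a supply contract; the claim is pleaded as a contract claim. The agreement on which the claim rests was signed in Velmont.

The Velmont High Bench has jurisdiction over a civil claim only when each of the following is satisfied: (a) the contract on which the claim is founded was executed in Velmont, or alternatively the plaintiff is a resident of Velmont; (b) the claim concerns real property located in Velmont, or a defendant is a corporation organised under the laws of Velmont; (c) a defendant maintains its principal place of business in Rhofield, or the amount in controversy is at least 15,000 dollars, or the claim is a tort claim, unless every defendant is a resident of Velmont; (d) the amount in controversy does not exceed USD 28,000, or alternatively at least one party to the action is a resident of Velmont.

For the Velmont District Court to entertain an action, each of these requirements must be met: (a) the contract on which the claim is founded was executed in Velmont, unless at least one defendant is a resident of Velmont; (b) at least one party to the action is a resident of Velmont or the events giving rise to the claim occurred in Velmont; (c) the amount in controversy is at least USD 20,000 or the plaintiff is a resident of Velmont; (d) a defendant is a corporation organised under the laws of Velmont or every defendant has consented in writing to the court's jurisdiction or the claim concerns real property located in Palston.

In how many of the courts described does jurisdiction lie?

2

The Velmont High Bench:
  (a) The contract was executed in Velmont, so one alternative holds. Satisfied.
  (b) Lindqvist Holdings is organised under the laws of Velmont, so this disjunct is met. Satisfied.
  (c) The amount in controversy is $24,600, which meets the USD 15,000 floor, so this disjunct is met. Satisfied.
  (d) The amount in controversy is $24,600, within the USD 28,000 ceiling — that alternative is enough. Satisfied.
  → The court has jurisdiction.
The Velmont District Court:
  (a) The contract was executed in Velmont. Condition met.
  (b) The operative events occurred in Velmont — that alternative is enough. Satisfied.
  (c) The amount in controversy is USD 24,600, which meets the USD 20,000 floor, which satisfies one of the alternatives. Condition met.
  (d) Lindqvist Holdings is organised under the laws of Velmont, which satisfies one of the alternatives. Condition met.
  → All conditions met; jurisdiction exists.
Courts with jurisdiction: the Velmont High Bench, the Velmont District Court — 2 in total.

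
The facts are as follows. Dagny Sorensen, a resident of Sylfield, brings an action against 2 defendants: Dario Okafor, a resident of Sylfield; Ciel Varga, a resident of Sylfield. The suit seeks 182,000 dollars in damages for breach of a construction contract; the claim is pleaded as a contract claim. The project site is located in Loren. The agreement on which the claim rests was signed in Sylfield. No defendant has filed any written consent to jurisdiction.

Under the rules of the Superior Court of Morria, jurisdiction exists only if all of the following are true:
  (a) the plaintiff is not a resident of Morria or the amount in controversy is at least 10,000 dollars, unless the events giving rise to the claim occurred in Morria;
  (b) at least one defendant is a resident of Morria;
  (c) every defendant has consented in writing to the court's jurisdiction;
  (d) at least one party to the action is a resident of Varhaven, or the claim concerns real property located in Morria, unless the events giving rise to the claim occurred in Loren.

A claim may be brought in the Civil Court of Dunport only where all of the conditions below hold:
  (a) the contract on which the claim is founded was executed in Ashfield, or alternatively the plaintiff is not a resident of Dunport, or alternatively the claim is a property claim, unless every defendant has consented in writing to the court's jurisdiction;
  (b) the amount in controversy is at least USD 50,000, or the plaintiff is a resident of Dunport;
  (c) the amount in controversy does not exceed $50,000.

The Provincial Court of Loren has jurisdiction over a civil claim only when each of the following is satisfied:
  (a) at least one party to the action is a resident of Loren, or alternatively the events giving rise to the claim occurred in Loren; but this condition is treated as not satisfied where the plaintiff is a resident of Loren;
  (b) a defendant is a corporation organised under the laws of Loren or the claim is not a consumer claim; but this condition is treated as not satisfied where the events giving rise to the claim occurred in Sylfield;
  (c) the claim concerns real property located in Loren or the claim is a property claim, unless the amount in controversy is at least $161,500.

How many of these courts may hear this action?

The Superior Court of Morria:
  (a) The plaintiff resides in Sylfield, which is not Morria, which satisfies one of the alternatives. Met.
  (b) No defendant resides in Morria (they reside in Sylfield, Sylfield). Not met.
  (c) No such written consent has been filed. Fails.
  (d) No party resides in Varhaven; the claim does not concern real property — no alternative holds. However, the operative events occurred in Loren, so the 'unless' proviso supplies this condition. Satisfied.
  → No jurisdiction.
The Civil Court of Dunport:
  (a) The plaintiff resides in Sylfield, which is not Dunport — that alternative is enough. Met.
  (b) The amount in controversy is USD 182,000, which meets the 50,000 dollars floor, so this disjunct is met. Condition met.
  (c) The amount in controversy is 182,000 dollars, above the 50,000 dollars ceiling. Condition not met.
  → No jurisdiction.
The Provincial Court of Loren:
  (a) The operative events occurred in Loren — that alternative is enough. The exception is not triggered, since the plaintiff resides in Sylfield, not Loren. Satisfied.
  (b) The claim is a contract claim, not a consumer claim, which satisfies one of the alternatives. The carve-out does not apply: the operative events occurred in Loren, not Sylfield. Satisfied.
  (c) The claim does not concern real property; the claim is a contract claim, not a property claim — every alternative fails. However, the amount in controversy is USD 182,000, which meets the 161,500 dollars floor, so the 'unless' proviso supplies this condition. Condition met.
  → Every requirement is satisfied — jurisdiction.
Courts with jurisdiction: the Provincial Court of Loren — 1 in total.

1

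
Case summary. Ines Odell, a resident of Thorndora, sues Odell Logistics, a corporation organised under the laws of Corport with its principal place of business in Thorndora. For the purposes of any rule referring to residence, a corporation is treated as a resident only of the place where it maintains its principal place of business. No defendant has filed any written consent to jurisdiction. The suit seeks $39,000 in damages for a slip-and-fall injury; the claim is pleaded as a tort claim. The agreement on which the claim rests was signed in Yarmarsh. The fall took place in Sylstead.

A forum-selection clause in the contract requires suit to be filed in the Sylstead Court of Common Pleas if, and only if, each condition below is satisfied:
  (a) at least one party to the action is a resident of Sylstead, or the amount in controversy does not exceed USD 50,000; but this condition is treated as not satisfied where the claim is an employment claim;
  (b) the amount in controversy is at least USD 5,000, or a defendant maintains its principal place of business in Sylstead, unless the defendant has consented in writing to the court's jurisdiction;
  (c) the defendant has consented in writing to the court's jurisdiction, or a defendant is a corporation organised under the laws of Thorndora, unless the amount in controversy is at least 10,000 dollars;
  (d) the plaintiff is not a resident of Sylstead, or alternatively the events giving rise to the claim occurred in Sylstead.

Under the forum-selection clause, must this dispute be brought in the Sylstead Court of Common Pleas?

Yes

The Sylstead Court of Common Pleas:
  (a) The amount in controversy is USD 39,000, within the $50,000 ceiling, which satisfies one of the alternatives. The carve-out does not apply: the claim is a tort claim, not an employment claim. Condition met.
  (b) The amount in controversy is $39,000, which meets the USD 5,000 floor — that alternative is enough. Met.
  (c) No such written consent has been filed; the corporate defendant(s) are organised in Corport, not Thorndora — none of the alternatives is met. But the amount in controversy is USD 39,000, which meets the $10,000 floor, and the 'unless' clause therefore excuses the requirement. Satisfied.
  (d) The plaintiff resides in Thorndora, which is not Sylstead, so this disjunct is met. Condition met.
  → The clause applies.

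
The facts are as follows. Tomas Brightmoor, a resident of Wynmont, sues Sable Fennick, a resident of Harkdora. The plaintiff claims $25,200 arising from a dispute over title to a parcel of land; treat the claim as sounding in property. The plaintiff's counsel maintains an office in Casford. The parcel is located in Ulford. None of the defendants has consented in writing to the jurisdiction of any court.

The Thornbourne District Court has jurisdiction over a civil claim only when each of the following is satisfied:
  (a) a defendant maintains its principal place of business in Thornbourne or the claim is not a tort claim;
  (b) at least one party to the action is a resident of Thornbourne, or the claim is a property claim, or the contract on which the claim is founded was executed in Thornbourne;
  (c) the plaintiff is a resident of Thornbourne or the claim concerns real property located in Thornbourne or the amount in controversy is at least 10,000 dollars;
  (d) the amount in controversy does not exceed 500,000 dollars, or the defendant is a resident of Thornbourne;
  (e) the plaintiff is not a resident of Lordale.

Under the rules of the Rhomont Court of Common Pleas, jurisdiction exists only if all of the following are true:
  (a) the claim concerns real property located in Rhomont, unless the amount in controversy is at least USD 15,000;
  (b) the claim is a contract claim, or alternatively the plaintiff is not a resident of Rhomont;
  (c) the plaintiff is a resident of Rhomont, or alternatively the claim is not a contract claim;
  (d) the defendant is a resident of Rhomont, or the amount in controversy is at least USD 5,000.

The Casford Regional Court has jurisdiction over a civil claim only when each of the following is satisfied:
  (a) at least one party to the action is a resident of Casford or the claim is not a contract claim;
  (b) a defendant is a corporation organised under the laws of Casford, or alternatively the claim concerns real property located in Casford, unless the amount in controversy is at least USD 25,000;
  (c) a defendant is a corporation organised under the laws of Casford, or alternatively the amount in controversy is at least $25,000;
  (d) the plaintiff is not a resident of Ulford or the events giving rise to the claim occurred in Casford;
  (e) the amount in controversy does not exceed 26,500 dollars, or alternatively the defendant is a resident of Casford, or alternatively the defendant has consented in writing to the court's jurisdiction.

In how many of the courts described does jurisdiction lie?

3

The Thornbourne District Court:
  (a) The claim is a property claim, not a tort claim, which satisfies one of the alternatives. Condition met.
  (b) The claim is a property claim — that alternative is enough. Satisfied.
  (c) The amount in controversy is USD 25,200, which meets the $10,000 floor — that alternative is enough. Met.
  (d) The amount in controversy is $25,200, within the 500,000 dollars ceiling, so one alternative holds. Condition met.
  (e) The plaintiff resides in Wynmont, which is not Lordale. Met.
  → The court has jurisdiction.
The Rhomont Court of Common Pleas:
  (a) The property lies in Ulford, not Rhomont. The proviso rescues it, though: the amount in controversy is USD 25,200, which meets the $15,000 floor. Met.
  (b) The plaintiff resides in Wynmont, which is not Rhomont — that alternative is enough. Met.
  (c) The claim is a property claim, not a contract claim — that alternative is enough. Condition met.
  (d) The amount in controversy is 25,200 dollars, which meets the USD 5,000 floor, so one alternative holds. Condition met.
  → The court has jurisdiction.
The Casford Regional Court:
  (a) The claim is a property claim, not a contract claim, so this disjunct is met. Met.
  (b) No defendant is a corporation; the property lies in Ulford, not Casford — none of the alternatives is met. The proviso rescues it, though: the amount in controversy is 25,200 dollars, which meets the USD 25,000 floor. Condition met.
  (c) The amount in controversy is $25,200, which meets the USD 25,000 floor, which satisfies one of the alternatives. Condition met.
  (d) The plaintiff resides in Wynmont, which is not Ulford, so this disjunct is met. Met.
  (e) The amount in controversy is $25,200, within the 26,500 dollars ceiling — that alternative is enough. Satisfied.
  → Every requirement is satisfied — jurisdiction.
Courts with jurisdiction: the Thornbourne District Court, the Rhomont Court of Common Pleas, the Casford Regional Court — 3 in total.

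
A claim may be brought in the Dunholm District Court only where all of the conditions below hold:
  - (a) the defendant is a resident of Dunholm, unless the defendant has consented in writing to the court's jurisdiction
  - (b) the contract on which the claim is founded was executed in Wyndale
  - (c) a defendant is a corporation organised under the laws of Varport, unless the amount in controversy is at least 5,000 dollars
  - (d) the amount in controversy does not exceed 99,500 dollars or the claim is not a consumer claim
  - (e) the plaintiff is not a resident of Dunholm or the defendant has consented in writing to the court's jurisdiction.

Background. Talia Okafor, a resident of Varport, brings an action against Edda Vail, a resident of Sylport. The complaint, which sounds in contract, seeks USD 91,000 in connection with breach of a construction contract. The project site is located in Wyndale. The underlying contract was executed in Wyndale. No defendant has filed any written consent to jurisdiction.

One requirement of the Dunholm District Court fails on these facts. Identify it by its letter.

The Dunholm District Court:
  (a) The defendant resides in Sylport, not Dunholm. And no such written consent has been filed, so the proviso does not save it. Not met.
  (b) The contract was executed in Wyndale. Met.
  (c) No defendant is a corporation. The proviso rescues it, though: the amount in controversy is USD 91,000, which meets the $5,000 floor. Satisfied.
  (d) The amount in controversy is USD 91,000, within the $99,500 ceiling — that alternative is enough. Condition met.
  (e) The plaintiff resides in Varport, which is not Dunholm — that alternative is enough. Condition met.
Only condition (a) fails.

(a)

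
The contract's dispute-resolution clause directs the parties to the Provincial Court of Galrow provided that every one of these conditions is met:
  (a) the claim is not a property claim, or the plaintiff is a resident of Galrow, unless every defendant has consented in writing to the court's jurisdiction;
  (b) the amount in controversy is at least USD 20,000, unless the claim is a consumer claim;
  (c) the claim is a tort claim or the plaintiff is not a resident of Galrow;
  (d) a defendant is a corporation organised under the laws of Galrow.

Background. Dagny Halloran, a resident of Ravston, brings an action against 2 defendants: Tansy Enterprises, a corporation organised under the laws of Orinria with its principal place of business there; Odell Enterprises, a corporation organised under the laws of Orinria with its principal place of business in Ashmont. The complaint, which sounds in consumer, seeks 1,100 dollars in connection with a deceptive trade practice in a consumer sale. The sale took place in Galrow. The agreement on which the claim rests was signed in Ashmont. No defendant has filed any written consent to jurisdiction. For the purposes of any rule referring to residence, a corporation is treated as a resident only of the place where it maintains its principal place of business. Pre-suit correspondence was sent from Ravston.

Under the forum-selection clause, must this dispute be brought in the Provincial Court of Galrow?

No

The Provincial Court of Galrow:
  (a) The claim is a consumer claim, not a property claim, so one alternative holds. Satisfied.
  (b) The amount in controversy is 1,100 dollars, below the $20,000 floor. The proviso rescues it, though: the claim is a consumer claim. Met.
  (c) The plaintiff resides in Ravston, which is not Galrow, so this disjunct is met. Satisfied.
  (d) The corporate defendant(s) are organised in Orinria, not Galrow. Not met.
  → Forum clause is not triggered.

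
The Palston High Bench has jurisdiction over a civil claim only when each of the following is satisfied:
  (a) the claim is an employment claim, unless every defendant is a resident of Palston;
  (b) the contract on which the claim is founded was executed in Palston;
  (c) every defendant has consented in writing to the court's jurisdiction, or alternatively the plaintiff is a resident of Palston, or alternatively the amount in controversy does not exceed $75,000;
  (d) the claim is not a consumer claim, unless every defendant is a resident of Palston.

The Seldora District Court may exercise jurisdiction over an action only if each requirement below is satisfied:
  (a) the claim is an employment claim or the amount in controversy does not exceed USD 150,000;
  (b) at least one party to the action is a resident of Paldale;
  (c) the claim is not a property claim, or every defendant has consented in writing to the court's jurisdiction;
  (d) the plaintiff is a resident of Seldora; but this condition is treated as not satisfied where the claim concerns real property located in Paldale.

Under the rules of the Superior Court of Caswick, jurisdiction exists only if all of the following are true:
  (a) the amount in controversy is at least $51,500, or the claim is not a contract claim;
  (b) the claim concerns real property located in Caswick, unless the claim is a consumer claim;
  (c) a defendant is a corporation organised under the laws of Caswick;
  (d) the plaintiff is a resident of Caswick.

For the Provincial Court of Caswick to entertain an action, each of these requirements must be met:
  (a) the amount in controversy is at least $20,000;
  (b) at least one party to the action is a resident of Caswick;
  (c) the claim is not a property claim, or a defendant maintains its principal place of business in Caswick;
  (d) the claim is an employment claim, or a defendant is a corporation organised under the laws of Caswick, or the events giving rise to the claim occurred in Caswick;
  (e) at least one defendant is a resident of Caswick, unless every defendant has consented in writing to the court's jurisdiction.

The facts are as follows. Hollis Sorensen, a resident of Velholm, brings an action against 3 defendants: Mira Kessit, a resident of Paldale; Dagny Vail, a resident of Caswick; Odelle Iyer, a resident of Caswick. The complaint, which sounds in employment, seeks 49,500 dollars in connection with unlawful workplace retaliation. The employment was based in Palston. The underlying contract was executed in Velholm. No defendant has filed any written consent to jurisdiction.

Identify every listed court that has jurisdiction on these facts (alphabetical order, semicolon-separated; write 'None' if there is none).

the Provincial Court of Caswick

The Palston High Bench:
  (a) The claim is an employment claim. Satisfied.
  (b) The contract was executed in Velholm, not Palston. Not satisfied.
  (c) The amount in controversy is USD 49,500, within the $75,000 ceiling, so one alternative holds. Satisfied.
  (d) The claim is an employment claim, not a consumer claim. Satisfied.
  → Not every requirement is met — no jurisdiction.
The Seldora District Court:
  (a) The claim is an employment claim, so one alternative holds. Satisfied.
  (b) Mira Kessit resides in Paldale. Condition met.
  (c) The claim is an employment claim, not a property claim — that alternative is enough. Met.
  (d) The plaintiff resides in Velholm, not Seldora. Not satisfied.
  → Not every requirement is met — no jurisdiction.
The Superior Court of Caswick:
  (a) The claim is an employment claim, not a contract claim, which satisfies one of the alternatives. Condition met.
  (b) The claim does not concern real property. Nor does the 'unless' clause help: the claim is an employment claim, not a consumer claim. Fails.
  (c) No defendant is a corporation. Not met.
  (d) The plaintiff resides in Velholm, not Caswick. Fails.
  → No jurisdiction.
The Provincial Court of Caswick:
  (a) The amount in controversy is 49,500 dollars, which meets the USD 20,000 floor. Satisfied.
  (b) Dagny Vail resides in Caswick. Satisfied.
  (c) The claim is an employment claim, not a property claim, so this disjunct is met. Satisfied.
  (d) The claim is an employment claim — that alternative is enough. Satisfied.
  (e) Dagny Vail resides in Caswick. Condition met.
  → Every requirement is satisfied — jurisdiction.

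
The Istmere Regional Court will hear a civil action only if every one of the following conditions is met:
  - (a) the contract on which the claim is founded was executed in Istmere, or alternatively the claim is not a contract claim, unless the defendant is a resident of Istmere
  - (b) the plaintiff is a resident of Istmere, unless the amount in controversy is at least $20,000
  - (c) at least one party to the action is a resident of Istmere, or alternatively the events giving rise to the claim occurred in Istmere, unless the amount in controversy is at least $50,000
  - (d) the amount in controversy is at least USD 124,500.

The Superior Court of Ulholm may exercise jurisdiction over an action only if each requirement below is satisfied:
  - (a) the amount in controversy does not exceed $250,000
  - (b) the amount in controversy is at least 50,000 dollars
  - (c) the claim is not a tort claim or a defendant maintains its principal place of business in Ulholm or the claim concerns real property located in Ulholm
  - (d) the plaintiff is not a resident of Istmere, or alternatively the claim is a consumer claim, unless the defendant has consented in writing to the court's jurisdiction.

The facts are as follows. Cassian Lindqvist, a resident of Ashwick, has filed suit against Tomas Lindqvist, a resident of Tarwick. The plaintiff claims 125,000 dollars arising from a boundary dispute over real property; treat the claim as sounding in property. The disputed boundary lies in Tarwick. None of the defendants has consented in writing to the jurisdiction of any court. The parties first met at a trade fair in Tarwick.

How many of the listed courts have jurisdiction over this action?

2

The Istmere Regional Court:
  (a) The claim is a property claim, not a contract claim — that alternative is enough. Satisfied.
  (b) The plaintiff resides in Ashwick, not Istmere. But the amount in controversy is $125,000, which meets the $20,000 floor, and the 'unless' clause therefore excuses the requirement. Satisfied.
  (c) No party resides in Istmere; the operative events occurred in Tarwick, not Istmere — none of the alternatives is met. However, the amount in controversy is USD 125,000, which meets the $50,000 floor, so the 'unless' proviso supplies this condition. Met.
  (d) The amount in controversy is $125,000, which meets the 124,500 dollars floor. Condition met.
  → Jurisdiction lies.
The Superior Court of Ulholm:
  (a) The amount in controversy is USD 125,000, within the 250,000 dollars ceiling. Condition met.
  (b) The amount in controversy is USD 125,000, which meets the $50,000 floor. Met.
  (c) The claim is a property claim, not a tort claim, so this disjunct is met. Met.
  (d) The plaintiff resides in Ashwick, which is not Istmere, so one alternative holds. Condition met.
  → Every requirement is satisfied — jurisdiction.
Courts with jurisdiction: the Istmere Regional Court, the Superior Court of Ulholm — 2 in total.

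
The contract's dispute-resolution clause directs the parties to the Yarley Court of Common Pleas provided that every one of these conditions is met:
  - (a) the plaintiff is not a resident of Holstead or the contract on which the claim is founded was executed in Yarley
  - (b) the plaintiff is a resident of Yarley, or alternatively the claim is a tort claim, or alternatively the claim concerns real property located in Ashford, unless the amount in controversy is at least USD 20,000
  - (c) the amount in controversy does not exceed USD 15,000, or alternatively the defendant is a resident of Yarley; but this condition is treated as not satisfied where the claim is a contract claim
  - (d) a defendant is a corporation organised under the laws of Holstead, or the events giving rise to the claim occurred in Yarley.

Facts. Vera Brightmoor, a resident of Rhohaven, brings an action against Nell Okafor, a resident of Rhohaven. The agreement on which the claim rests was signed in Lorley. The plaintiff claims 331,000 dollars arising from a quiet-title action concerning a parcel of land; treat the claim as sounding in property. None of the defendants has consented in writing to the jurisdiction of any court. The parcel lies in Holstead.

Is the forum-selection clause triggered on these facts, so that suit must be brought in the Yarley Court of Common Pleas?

No

The Yarley Court of Common Pleas:
  (a) The plaintiff resides in Rhohaven, which is not Holstead — that alternative is enough. Condition met.
  (b) The plaintiff resides in Rhohaven, not Yarley; the claim is a property claim, not a tort claim; the property lies in Holstead, not Ashford — every alternative fails. However, the amount in controversy is $331,000, which meets the $20,000 floor, so the 'unless' proviso supplies this condition. Condition met.
  (c) The amount in controversy is USD 331,000, above the $15,000 ceiling; the defendant resides in Rhohaven, not Yarley — none of the alternatives is met. Condition not met.
  (d) No defendant is a corporation; the operative events occurred in Holstead, not Yarley — every alternative fails. Fails.
  → Forum clause is not triggered.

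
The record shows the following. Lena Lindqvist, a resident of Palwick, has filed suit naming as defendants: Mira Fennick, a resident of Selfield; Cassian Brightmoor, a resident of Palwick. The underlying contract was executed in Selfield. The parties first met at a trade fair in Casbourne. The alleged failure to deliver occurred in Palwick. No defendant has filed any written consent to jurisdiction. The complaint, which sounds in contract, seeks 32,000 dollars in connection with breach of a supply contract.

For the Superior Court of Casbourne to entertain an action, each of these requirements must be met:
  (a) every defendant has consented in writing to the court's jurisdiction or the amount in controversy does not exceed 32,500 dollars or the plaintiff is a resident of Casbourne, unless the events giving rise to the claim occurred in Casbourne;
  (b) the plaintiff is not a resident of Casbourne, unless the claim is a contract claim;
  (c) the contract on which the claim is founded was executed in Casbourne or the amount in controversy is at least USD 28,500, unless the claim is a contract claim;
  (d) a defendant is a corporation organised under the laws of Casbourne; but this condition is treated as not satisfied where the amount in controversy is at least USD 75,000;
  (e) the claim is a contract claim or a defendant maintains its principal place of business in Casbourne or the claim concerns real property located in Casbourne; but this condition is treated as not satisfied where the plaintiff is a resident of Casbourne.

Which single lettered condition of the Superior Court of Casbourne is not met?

The Superior Court of Casbourne:
  (a) The amount in controversy is 32,000 dollars, within the 32,500 dollars ceiling, so this disjunct is met. Met.
  (b) The plaintiff resides in Palwick, which is not Casbourne. Satisfied.
  (c) The amount in controversy is $32,000, which meets the USD 28,500 floor, so one alternative holds. Met.
  (d) No defendant is a corporation. Not satisfied.
  (e) The claim is a contract claim, so one alternative holds. And the carve-out is inapplicable — the plaintiff resides in Palwick, not Casbourne. Satisfied.
Only condition (d) fails.

(d)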